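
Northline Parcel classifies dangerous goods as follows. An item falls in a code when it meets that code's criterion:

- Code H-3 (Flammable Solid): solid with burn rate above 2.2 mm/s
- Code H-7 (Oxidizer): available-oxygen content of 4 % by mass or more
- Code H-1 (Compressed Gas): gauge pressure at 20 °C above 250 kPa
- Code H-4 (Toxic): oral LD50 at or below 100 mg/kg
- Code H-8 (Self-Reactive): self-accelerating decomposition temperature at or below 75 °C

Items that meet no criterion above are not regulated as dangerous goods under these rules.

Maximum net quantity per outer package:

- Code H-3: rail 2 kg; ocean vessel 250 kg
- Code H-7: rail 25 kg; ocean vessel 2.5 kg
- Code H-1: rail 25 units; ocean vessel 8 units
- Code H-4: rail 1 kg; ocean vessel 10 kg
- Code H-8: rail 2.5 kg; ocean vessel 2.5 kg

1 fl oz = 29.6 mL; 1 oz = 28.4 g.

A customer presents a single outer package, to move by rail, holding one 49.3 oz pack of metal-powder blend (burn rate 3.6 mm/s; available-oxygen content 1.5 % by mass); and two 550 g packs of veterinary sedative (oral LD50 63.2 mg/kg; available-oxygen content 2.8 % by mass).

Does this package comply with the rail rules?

Metal-powder blend: burn rate 3.6 mm/s > 2.2 mm/s → Code H-3 (Flammable Solid).
The veterinary sedative has oral LD50 63.2 mg/kg, which is ≤ 100 mg/kg, so it is Code H-4 (Toxic).
Code H-4 quantity: two 550 g packs = 1.1 kg.
1.1 kg > 1 kg (rail limit, Code H-4) — over the limit.
Code H-3 quantity: one 49.3 oz pack = 1400.12 g.
1400.12 g ≤ 2 kg (rail limit, Code H-3) — within limit.

No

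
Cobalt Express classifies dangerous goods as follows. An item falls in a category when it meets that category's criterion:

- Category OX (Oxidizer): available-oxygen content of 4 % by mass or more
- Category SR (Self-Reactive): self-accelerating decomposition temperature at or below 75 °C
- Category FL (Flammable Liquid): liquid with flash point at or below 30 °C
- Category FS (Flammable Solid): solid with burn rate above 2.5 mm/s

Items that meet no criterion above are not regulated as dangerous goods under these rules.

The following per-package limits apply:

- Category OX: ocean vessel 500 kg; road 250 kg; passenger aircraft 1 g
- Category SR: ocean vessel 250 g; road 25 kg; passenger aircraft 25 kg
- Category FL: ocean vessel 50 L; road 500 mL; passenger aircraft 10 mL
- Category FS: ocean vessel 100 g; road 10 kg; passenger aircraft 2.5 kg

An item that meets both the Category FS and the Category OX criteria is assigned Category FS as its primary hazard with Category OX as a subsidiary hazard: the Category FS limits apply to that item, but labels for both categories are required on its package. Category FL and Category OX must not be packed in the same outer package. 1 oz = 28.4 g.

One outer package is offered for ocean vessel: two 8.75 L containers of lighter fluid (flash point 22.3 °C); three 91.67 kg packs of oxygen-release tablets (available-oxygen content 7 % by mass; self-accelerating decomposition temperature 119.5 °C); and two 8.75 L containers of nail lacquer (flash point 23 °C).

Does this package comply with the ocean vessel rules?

With flash point 22.3 °C (≤ 30 °C), the lighter fluid falls in Category FL.
Oxygen-release tablets: available-oxygen content 7 % by mass ≥ 4 % by mass → Category OX (Oxidizer).
Nail lacquer: flash point 23 °C ≤ 30 °C → Category FL (Flammable Liquid).
Total Category FL: (two 8.75 L containers = 17.5 L) + (two 8.75 L containers = 17.5 L) = 35 L.
35 L ≤ 50 L (ocean vessel limit, Category FL) — within limit.
Category OX quantity: three 91.67 kg packs = 275.01 kg.
275.01 kg ≤ 500 kg (ocean vessel limit, Category OX) — within limit.
Category FL and Category OX may not share an outer package.

No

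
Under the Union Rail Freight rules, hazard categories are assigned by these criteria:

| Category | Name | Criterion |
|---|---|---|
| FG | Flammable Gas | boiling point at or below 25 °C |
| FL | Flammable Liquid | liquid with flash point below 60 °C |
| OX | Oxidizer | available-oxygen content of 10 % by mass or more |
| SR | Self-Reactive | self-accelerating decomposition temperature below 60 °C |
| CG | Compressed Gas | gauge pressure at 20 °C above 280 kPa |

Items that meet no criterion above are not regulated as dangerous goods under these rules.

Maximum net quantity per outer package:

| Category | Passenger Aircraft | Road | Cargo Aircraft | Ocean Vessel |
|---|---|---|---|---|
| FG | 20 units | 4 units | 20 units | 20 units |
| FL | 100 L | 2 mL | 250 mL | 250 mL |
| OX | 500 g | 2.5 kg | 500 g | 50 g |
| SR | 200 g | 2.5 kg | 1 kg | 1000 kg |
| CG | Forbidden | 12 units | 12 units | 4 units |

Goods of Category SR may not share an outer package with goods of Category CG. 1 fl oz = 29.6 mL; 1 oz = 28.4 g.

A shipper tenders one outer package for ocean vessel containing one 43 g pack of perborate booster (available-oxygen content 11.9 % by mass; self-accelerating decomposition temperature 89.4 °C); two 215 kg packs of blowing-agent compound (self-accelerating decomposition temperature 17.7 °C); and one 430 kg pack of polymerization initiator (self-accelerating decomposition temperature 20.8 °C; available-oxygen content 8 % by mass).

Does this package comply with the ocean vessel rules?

Yes

Available-oxygen content 11.9 % by mass meets the Category OX criterion (Oxidizer), so the perborate booster is Category OX.
Self-accelerating decomposition temperature 17.7 °C meets the Category SR criterion (Self-Reactive), so the blowing-agent compound is Category SR.
Self-accelerating decomposition temperature 20.8 °C meets the Category SR criterion (Self-Reactive), so the polymerization initiator is Category SR.
Total Category SR: (two 215 kg packs = 430 kg) + 430 kg = 860 kg.
That is within the Category SR ocean vessel limit of 1000 kg.
Category OX quantity: 43 g.
That is within the Category OX ocean vessel limit of 50 g.
The segregation rule (Category SR with Category CG) does not apply to Category SR with Category OX.
Every hazard category is within its ocean vessel limit and no segregation rule is violated.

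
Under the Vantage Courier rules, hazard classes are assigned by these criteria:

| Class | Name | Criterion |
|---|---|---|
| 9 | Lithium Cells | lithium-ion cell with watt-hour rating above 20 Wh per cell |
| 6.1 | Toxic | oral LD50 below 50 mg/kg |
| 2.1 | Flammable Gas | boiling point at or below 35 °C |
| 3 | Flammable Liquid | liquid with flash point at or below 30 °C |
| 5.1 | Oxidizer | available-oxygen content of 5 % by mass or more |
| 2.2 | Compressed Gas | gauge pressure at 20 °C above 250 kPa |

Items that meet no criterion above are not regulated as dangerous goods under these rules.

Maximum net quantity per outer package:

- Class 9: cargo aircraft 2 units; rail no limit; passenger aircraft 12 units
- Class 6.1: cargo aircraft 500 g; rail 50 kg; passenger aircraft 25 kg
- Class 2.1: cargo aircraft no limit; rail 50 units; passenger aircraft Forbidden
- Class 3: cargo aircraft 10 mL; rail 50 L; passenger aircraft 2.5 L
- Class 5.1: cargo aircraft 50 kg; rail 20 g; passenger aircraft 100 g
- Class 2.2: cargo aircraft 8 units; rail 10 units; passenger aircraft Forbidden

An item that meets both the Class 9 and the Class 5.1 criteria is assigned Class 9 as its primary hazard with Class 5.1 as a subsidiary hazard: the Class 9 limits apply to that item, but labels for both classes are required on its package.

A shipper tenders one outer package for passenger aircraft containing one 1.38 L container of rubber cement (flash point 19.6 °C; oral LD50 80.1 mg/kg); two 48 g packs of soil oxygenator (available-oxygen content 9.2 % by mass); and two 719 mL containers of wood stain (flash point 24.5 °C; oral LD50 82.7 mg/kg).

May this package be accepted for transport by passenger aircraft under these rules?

Rubber cement: flash point 19.6 °C ≤ 30 °C → Class 3 (Flammable Liquid).
The soil oxygenator has available-oxygen content 9.2 % by mass, which is ≥ 5 % by mass, so it is Class 5.1 (Oxidizer).
The wood stain has flash point 24.5 °C, which is ≤ 30 °C, so it is Class 3 (Flammable Liquid).
Class 3 net quantity: 1.38 L + (two 719 mL containers = 1.438 L) = 2.818 L.
2.818 L > 2.5 L (passenger aircraft limit, Class 3) — over the limit.
Class 5.1 quantity: two 48 g packs = 96 g.
96 g is within the passenger aircraft limit of 100 g for Class 5.1.

No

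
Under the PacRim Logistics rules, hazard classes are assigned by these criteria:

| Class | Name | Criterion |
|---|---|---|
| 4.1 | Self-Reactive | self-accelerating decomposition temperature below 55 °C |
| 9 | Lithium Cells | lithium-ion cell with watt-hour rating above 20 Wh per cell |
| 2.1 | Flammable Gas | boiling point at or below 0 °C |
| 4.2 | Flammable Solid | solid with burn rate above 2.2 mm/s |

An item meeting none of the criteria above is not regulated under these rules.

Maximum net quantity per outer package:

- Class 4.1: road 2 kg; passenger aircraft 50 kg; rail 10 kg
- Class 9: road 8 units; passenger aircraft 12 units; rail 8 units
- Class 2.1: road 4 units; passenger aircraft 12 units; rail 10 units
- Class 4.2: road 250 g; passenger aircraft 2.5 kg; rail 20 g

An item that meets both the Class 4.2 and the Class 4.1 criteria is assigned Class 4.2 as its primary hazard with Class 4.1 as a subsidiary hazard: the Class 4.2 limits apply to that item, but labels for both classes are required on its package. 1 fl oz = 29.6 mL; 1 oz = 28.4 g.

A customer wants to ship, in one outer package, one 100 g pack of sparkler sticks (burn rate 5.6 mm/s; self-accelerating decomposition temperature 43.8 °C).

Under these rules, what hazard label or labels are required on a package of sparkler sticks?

Sparkler sticks: burn rate 5.6 mm/s > 2.2 mm/s → Class 4.2 (Flammable Solid).
Self-accelerating decomposition temperature 43.8 °C meets the Class 4.1 criterion (Self-Reactive), so the sparkler sticks are Class 4.1.
By the precedence rule Class 4.2 is primary and Class 4.1 is subsidiary, and that rule requires both labels on the package.

Class 4.1 and 4.2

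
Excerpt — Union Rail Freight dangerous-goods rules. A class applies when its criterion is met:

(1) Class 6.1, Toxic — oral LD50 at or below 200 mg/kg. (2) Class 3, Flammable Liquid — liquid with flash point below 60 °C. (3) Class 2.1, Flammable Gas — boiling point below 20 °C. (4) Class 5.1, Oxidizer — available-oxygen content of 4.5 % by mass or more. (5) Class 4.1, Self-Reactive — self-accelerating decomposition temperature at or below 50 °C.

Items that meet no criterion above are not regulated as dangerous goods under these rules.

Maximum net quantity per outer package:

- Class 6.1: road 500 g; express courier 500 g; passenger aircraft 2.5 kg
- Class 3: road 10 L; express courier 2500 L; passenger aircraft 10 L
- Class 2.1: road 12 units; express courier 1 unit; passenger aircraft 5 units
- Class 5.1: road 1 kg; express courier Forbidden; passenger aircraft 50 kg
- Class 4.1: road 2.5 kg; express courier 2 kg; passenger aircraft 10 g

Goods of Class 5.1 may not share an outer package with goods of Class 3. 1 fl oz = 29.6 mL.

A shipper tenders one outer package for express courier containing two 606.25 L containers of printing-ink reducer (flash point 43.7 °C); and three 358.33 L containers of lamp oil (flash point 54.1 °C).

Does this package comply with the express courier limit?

The printing-ink reducer has flash point 43.7 °C, which is < 60 °C, so it is Class 3 (Flammable Liquid).
Lamp oil: flash point 54.1 °C < 60 °C → Class 3 (Flammable Liquid).
Total Class 3: (two 606.25 L containers = 1212.5 L) + (three 358.33 L containers = 1074.99 L) = 2287.49 L.
2287.49 L is within the express courier limit of 2500 L for Class 3.

Yes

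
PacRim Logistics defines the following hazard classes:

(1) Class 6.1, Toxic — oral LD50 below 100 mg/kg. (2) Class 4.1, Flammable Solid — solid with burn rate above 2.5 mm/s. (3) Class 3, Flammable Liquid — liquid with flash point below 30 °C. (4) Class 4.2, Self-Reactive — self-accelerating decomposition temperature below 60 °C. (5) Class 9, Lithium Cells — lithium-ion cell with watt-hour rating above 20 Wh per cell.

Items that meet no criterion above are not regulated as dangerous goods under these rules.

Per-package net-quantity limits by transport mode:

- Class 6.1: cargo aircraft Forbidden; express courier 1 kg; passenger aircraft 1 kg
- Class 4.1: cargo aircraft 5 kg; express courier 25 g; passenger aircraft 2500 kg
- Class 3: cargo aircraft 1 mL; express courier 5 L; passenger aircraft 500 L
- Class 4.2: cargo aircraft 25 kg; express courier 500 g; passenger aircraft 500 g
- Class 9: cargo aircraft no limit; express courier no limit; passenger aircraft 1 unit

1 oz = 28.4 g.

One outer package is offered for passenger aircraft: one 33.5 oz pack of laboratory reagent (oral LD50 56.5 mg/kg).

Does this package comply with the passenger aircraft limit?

The laboratory reagent has oral LD50 56.5 mg/kg, which is < 100 mg/kg, so it is Class 6.1 (Toxic).
Class 6.1 quantity: one 33.5 oz pack = 951.4 g.
951.4 g is within the passenger aircraft limit of 1 kg for Class 6.1.

Yes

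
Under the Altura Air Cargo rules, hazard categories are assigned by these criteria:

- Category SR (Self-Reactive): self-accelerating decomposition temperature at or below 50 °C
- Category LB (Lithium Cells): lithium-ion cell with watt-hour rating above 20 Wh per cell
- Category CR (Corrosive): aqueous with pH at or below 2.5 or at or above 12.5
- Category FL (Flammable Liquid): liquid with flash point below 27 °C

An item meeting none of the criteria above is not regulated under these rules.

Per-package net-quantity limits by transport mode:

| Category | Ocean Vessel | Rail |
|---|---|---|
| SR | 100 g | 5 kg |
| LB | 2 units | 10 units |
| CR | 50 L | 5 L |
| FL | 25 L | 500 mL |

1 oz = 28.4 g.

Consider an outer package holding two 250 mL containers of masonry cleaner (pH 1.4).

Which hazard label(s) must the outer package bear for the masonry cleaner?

Category CR

The masonry cleaner has pH 1.4, which is ≤ 2.5, so it is Category CR (Corrosive).
Only the Category CR label is required.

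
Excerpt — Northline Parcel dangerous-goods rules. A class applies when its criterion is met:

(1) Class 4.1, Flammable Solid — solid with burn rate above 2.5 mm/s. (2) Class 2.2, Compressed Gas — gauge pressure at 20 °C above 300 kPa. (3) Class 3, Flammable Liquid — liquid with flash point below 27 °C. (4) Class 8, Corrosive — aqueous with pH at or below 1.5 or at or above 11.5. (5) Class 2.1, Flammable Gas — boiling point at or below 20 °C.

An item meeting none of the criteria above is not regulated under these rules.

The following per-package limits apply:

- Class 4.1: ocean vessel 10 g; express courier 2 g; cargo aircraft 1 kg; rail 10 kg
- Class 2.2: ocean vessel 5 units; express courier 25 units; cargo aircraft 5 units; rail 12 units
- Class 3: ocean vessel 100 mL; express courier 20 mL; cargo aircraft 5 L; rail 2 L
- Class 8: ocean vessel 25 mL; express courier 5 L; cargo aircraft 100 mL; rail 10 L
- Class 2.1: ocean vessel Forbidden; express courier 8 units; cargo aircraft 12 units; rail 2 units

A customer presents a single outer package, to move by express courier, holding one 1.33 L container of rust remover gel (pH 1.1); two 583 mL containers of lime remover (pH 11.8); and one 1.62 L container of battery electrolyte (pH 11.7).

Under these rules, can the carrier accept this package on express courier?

Yes

With pH 1.1 (≤ 1.5), the rust remover gel falls in Class 8.
With pH 11.8 (≥ 11.5), the lime remover falls in Class 8.
Battery electrolyte: pH 11.7 ≥ 11.5 → Class 8 (Corrosive).
Class 8 net quantity: 1.33 L + (two 583 mL containers = 1.166 L) + 1.62 L = 4.116 L.
That is within the Class 8 express courier limit of 5 L.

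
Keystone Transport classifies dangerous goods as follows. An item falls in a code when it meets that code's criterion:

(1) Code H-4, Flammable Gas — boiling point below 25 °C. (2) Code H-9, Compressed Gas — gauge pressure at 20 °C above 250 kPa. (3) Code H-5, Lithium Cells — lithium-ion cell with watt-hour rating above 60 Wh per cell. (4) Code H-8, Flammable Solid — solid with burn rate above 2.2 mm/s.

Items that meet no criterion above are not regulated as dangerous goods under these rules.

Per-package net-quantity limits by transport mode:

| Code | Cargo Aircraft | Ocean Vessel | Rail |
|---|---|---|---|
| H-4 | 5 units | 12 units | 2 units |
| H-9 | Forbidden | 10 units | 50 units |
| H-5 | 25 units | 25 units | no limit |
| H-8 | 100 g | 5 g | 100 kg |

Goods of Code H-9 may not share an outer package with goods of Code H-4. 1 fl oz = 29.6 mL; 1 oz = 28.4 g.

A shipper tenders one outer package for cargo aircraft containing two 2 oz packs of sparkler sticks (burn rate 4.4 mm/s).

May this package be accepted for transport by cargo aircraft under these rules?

Sparkler sticks: burn rate 4.4 mm/s > 2.2 mm/s → Code H-8 (Flammable Solid).
Code H-8 quantity: two 2 oz packs = 113.6 g.
113.6 g > 100 g (cargo aircraft limit, Code H-8) — over the limit.

No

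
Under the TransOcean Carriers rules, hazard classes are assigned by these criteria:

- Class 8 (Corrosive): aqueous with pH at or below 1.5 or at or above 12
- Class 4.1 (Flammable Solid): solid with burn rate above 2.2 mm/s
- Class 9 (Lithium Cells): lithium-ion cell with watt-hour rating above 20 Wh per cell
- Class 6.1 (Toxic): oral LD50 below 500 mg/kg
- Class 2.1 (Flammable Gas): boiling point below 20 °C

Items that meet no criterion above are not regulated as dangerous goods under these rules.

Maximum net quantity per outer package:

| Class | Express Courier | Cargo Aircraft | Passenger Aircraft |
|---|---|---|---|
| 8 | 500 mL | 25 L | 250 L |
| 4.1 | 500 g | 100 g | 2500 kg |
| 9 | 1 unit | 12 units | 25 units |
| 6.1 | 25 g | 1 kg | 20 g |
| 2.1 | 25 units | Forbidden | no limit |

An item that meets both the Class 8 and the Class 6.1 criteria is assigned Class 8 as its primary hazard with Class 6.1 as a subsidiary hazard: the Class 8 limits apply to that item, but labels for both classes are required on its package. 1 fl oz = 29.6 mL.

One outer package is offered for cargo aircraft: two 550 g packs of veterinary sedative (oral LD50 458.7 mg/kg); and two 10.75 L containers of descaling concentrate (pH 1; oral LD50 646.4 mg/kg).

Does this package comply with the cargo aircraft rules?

Veterinary sedative: oral LD50 458.7 mg/kg < 500 mg/kg → Class 6.1 (Toxic).
With pH 1 (≤ 1.5), the descaling concentrate falls in Class 8.
Class 6.1 quantity: two 550 g packs = 1.1 kg.
1.1 kg exceeds the cargo aircraft limit of 1 kg for Class 6.1.
Class 8 quantity: two 10.75 L containers = 21.5 L.
That is within the Class 8 cargo aircraft limit of 25 L.

No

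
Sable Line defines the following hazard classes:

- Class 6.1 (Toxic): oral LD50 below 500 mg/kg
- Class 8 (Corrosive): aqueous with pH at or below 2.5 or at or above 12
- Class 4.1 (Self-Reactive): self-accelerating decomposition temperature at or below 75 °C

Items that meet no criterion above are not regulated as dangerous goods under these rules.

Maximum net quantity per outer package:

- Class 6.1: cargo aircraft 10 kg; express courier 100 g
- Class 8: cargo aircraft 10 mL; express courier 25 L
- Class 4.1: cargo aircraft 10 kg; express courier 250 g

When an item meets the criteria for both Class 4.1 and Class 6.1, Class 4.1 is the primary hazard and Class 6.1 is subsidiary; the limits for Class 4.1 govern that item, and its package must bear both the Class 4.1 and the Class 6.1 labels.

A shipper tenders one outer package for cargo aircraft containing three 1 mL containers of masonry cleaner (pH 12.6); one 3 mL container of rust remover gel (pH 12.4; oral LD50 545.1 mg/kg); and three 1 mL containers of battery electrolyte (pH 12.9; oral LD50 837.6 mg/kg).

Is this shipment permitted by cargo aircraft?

Masonry cleaner: pH 12.6 ≥ 12 → Class 8 (Corrosive).
The rust remover gel has pH 12.4, which is ≥ 12, so it is Class 8 (Corrosive).
The battery electrolyte has pH 12.9, which is ≥ 12, so it is Class 8 (Corrosive).
Total Class 8: (three 1 mL containers = 3 mL) + 3 mL + (three 1 mL containers = 3 mL) = 9 mL.
That is within the Class 8 cargo aircraft limit of 10 mL.

Yes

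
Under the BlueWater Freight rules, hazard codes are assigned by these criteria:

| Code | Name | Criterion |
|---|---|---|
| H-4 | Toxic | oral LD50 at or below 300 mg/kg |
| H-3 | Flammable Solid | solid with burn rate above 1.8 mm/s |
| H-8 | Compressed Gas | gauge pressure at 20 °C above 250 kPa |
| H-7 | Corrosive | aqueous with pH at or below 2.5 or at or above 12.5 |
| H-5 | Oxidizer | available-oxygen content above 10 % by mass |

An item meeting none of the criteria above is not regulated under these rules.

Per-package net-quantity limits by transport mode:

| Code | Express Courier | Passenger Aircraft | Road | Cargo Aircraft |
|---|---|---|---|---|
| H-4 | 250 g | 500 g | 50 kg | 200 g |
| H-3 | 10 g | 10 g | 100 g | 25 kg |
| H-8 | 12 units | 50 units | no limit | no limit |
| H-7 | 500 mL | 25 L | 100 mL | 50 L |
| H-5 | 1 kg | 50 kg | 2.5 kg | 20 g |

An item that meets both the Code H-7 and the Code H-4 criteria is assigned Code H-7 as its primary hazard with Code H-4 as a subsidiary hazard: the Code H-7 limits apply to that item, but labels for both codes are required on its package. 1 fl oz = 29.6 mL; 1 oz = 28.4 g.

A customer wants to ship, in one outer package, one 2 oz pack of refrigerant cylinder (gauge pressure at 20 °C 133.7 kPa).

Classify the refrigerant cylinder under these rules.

gauge pressure at 20 °C 133.7 kPa is not above 250 kPa, so Code H-8 does not apply.
No criterion is met, so the item is not regulated.

Not regulated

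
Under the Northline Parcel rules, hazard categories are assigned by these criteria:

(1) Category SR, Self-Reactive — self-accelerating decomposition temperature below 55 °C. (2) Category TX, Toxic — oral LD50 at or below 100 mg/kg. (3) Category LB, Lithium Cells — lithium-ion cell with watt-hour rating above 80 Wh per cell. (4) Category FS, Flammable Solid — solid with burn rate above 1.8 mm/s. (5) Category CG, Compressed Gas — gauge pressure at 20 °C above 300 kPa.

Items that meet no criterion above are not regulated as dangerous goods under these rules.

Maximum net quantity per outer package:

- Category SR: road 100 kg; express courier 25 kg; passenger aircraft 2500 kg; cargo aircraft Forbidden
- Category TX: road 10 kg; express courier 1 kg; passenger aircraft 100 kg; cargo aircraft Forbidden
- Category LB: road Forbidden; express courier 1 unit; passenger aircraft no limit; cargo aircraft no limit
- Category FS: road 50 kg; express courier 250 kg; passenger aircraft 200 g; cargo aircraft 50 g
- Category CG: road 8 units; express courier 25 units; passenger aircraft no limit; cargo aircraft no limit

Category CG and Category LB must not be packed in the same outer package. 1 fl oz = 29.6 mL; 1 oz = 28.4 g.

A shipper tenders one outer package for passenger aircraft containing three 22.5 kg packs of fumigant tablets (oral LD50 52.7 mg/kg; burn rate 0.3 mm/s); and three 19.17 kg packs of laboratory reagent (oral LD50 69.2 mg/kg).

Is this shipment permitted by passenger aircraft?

Oral LD50 52.7 mg/kg meets the Category TX criterion (Toxic), so the fumigant tablets are Category TX.
The laboratory reagent has oral LD50 69.2 mg/kg, which is ≤ 100 mg/kg, so it is Category TX (Toxic).
Category TX net quantity: (three 22.5 kg packs = 67.5 kg) + (three 19.17 kg packs = 57.51 kg) = 125.01 kg.
125.01 kg > 100 kg (passenger aircraft limit, Category TX) — over the limit.

No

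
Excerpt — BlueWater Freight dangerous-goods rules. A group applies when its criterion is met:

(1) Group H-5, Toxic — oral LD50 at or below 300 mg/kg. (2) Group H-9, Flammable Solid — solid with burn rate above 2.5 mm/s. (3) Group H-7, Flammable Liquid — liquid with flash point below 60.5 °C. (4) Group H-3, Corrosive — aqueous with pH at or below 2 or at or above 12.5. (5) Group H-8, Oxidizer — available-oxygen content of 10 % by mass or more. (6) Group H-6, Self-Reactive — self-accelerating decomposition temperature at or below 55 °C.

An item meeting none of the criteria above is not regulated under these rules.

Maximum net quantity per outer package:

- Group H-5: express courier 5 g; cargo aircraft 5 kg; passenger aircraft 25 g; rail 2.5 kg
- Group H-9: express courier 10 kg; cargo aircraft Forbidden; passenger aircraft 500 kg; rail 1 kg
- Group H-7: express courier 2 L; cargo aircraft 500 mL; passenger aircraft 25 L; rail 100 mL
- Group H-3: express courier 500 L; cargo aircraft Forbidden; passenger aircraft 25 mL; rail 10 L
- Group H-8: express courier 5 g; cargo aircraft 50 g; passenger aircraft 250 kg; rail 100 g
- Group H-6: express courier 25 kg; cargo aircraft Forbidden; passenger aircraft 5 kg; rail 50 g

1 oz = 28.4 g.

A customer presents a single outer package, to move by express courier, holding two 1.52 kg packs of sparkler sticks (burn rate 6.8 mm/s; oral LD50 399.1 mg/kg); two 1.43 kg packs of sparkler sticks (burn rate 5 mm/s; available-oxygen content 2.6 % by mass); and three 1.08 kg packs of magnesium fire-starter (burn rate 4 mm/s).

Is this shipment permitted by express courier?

The sparkler sticks have burn rate 6.8 mm/s, which is > 2.5 mm/s, so they are Group H-9 (Flammable Solid).
With burn rate 5 mm/s (> 2.5 mm/s), the sparkler sticks fall in Group H-9.
With burn rate 4 mm/s (> 2.5 mm/s), the magnesium fire-starter falls in Group H-9.
Group H-9 net quantity: (two 1.52 kg packs = 3.04 kg) + (two 1.43 kg packs = 2.86 kg) + (three 1.08 kg packs = 3.24 kg) = 9.14 kg.
That is within the Group H-9 express courier limit of 10 kg.

Yes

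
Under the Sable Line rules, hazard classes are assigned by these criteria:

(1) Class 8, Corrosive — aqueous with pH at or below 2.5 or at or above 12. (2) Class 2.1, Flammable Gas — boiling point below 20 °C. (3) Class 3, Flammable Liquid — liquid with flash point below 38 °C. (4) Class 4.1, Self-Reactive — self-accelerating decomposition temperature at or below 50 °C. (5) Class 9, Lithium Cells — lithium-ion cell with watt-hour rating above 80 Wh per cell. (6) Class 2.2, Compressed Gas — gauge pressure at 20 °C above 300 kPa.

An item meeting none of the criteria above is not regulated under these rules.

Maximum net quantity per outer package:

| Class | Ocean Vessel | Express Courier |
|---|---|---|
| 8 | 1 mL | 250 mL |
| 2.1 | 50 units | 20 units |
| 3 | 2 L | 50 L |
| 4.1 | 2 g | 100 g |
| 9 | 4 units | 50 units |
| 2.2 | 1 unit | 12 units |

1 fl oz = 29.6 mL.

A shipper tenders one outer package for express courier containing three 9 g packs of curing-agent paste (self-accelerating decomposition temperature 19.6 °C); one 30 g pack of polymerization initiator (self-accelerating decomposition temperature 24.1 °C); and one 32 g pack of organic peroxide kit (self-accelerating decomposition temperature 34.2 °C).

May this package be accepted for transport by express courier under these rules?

Yes

Curing-agent paste: self-accelerating decomposition temperature 19.6 °C ≤ 50 °C → Class 4.1 (Self-Reactive).
Polymerization initiator: self-accelerating decomposition temperature 24.1 °C ≤ 50 °C → Class 4.1 (Self-Reactive).
Self-accelerating decomposition temperature 34.2 °C meets the Class 4.1 criterion (Self-Reactive), so the organic peroxide kit is Class 4.1.
Total Class 4.1: (three 9 g packs = 27 g) + 30 g + 32 g = 89 g.
89 g ≤ 100 g (express courier limit, Class 4.1) — within limit.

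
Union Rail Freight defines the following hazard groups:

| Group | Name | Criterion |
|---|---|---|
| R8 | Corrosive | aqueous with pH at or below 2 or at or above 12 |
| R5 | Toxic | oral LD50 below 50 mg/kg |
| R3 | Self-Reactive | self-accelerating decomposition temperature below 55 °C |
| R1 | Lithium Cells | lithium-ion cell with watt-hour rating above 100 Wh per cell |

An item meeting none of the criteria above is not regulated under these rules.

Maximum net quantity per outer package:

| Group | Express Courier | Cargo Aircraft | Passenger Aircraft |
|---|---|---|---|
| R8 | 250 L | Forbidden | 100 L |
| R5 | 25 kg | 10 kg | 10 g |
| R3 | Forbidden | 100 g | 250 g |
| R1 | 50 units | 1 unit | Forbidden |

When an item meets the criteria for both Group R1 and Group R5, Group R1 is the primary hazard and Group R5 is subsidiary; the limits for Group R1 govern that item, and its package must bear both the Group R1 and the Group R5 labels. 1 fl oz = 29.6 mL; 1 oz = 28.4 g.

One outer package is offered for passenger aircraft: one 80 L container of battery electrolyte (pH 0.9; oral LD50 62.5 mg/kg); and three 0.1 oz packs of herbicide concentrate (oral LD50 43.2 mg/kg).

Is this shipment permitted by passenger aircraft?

pH 0.9 meets the Group R8 criterion (Corrosive), so the battery electrolyte is Group R8.
With oral LD50 43.2 mg/kg (< 50 mg/kg), the herbicide concentrate falls in Group R5.
Group R8 quantity: 80 L.
That is within the Group R8 passenger aircraft limit of 100 L.
Group R5 quantity: three 0.1 oz packs = 8.52 g.
That is within the Group R5 passenger aircraft limit of 10 g.
Every hazard group is within its passenger aircraft limit and no segregation rule is violated.

Yes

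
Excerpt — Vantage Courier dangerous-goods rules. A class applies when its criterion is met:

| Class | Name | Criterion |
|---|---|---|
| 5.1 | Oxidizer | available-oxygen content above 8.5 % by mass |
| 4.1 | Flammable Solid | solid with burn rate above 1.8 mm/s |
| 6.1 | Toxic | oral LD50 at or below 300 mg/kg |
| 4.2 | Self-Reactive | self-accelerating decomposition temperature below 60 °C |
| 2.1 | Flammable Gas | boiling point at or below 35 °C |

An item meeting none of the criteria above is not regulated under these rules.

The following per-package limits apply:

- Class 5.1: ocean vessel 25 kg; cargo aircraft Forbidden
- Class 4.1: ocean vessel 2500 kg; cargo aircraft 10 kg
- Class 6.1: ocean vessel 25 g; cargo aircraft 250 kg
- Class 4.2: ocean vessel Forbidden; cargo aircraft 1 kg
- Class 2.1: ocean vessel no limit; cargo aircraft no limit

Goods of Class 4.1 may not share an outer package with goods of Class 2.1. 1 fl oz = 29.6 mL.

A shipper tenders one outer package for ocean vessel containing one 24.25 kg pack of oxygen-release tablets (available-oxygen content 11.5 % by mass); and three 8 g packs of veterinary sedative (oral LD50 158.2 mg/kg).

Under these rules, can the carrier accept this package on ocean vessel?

With available-oxygen content 11.5 % by mass (> 8.5 % by mass), the oxygen-release tablets fall in Class 5.1.
Oral LD50 158.2 mg/kg meets the Class 6.1 criterion (Toxic), so the veterinary sedative is Class 6.1.
Class 5.1 quantity: 24.25 kg.
24.25 kg is within the ocean vessel limit of 25 kg for Class 5.1.
Class 6.1 quantity: three 8 g packs = 24 g.
24 g is within the ocean vessel limit of 25 g for Class 6.1.
The segregation rule (Class 4.1 with Class 2.1) does not apply to Class 5.1 with Class 6.1.
Every hazard class is within its ocean vessel limit and no segregation rule is violated.

Yes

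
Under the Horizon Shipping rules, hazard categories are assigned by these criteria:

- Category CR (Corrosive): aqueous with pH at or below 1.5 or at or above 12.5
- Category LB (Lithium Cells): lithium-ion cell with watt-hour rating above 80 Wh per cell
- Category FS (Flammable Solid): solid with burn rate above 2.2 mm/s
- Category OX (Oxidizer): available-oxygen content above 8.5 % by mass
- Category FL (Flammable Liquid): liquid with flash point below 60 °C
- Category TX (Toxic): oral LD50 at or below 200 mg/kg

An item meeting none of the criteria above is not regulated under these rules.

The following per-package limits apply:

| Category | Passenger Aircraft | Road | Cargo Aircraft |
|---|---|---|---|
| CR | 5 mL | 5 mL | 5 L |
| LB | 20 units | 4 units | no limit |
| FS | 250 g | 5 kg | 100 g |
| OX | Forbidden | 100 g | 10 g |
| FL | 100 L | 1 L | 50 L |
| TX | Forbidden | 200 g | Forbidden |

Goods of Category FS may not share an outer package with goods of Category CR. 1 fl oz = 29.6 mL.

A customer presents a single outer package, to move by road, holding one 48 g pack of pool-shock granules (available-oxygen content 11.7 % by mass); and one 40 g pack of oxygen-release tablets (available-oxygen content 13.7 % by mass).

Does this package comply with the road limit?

Yes

Available-oxygen content 11.7 % by mass meets the Category OX criterion (Oxidizer), so the pool-shock granules are Category OX.
The oxygen-release tablets have available-oxygen content 13.7 % by mass, which is > 8.5 % by mass, so they are Category OX (Oxidizer).
Category OX net quantity: 48 g + 40 g = 88 g.
That is within the Category OX road limit of 100 g.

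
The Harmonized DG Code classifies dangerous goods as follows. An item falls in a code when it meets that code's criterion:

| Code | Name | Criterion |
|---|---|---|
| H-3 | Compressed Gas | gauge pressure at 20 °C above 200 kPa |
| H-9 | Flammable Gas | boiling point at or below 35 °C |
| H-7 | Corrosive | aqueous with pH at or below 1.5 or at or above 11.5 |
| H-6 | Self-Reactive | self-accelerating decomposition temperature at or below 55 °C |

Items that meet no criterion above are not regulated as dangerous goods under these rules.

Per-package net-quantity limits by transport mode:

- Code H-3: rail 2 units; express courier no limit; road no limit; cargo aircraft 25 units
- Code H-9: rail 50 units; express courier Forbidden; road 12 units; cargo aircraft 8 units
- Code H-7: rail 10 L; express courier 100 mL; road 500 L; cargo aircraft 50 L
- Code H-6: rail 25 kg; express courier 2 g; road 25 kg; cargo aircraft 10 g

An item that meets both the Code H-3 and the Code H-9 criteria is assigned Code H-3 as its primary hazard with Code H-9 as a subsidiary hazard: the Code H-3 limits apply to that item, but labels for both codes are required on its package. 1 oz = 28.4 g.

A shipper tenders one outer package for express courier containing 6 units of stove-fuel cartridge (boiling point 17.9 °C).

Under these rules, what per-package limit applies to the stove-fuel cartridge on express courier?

Forbidden

With boiling point 17.9 °C (≤ 35 °C), the stove-fuel cartridge falls in Code H-9.
The express courier limit for Code H-9 is Forbidden.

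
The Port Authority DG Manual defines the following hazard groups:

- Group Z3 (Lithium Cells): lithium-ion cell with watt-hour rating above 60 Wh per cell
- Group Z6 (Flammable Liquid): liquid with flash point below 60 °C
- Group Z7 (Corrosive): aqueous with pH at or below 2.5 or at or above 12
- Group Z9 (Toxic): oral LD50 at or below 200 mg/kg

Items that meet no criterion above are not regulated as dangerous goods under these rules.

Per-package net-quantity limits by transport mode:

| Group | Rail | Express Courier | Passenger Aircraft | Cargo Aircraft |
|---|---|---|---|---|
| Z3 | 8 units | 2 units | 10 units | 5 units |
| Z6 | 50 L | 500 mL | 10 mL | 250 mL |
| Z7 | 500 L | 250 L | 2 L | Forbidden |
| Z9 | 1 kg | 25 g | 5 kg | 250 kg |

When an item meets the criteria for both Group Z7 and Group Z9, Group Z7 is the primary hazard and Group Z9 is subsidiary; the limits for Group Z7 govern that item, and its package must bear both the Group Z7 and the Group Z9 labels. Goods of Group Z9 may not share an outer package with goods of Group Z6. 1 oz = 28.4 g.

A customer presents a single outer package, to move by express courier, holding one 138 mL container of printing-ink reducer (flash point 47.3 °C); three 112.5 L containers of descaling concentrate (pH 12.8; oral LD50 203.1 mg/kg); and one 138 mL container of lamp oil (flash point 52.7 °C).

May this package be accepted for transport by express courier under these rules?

With flash point 47.3 °C (< 60 °C), the printing-ink reducer falls in Group Z6.
Descaling concentrate: pH 12.8 ≥ 12 → Group Z7 (Corrosive).
Flash point 52.7 °C meets the Group Z6 criterion (Flammable Liquid), so the lamp oil is Group Z6.
Total Group Z6: 138 mL + 138 mL = 276 mL.
276 mL is within the express courier limit of 500 mL for Group Z6.
Group Z7 quantity: three 112.5 L containers = 337.5 L.
That exceeds the Group Z7 express courier limit of 250 L.
The segregation rule (Group Z9 with Group Z6) does not apply to Group Z6 with Group Z7.

No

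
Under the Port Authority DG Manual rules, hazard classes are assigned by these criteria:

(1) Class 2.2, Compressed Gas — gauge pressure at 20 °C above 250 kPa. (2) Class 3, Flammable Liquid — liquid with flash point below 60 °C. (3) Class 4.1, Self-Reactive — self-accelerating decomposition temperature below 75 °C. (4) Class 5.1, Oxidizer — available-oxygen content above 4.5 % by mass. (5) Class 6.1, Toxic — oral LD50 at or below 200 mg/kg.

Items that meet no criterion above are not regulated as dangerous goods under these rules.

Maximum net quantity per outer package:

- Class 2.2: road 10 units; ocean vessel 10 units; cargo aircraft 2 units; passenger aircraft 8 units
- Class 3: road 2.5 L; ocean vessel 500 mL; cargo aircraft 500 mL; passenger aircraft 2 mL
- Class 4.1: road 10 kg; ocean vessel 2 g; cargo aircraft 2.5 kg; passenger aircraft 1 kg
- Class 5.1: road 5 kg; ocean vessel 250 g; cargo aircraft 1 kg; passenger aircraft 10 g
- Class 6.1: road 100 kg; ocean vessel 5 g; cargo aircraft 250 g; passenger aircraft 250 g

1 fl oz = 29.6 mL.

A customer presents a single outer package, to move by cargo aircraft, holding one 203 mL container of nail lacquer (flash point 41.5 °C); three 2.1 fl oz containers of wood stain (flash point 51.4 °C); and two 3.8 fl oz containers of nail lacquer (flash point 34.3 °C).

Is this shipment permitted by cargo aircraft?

No

Flash point 41.5 °C meets the Class 3 criterion (Flammable Liquid), so the nail lacquer is Class 3.
The wood stain has flash point 51.4 °C, which is < 60 °C, so it is Class 3 (Flammable Liquid).
With flash point 34.3 °C (< 60 °C), the nail lacquer falls in Class 3.
Class 3 net quantity: 203 mL + (three 2.1 fl oz containers = 186.48 mL) + (two 3.8 fl oz containers = 224.96 mL) = 614.44 mL.
614.44 mL exceeds the cargo aircraft limit of 500 mL for Class 3.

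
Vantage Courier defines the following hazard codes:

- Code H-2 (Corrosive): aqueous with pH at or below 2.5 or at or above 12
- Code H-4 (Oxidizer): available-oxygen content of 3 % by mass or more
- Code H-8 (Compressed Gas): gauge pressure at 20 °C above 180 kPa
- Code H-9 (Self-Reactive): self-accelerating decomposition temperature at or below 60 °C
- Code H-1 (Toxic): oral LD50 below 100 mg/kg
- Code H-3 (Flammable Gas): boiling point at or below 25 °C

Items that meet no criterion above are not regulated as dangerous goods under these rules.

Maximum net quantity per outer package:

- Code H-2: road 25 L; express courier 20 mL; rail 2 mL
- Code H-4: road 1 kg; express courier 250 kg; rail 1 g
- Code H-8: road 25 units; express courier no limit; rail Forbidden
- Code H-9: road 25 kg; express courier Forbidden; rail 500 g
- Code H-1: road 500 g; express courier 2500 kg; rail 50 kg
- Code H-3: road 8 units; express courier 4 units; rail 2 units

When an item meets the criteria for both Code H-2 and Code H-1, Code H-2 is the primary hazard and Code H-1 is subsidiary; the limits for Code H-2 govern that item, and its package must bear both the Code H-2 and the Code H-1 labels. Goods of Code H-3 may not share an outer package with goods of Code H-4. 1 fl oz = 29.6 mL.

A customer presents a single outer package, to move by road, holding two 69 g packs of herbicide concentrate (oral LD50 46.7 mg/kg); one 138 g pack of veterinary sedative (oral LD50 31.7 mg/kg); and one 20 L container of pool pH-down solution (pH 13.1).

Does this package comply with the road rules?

Yes

The herbicide concentrate has oral LD50 46.7 mg/kg, which is < 100 mg/kg, so it is Code H-1 (Toxic).
The veterinary sedative has oral LD50 31.7 mg/kg, which is < 100 mg/kg, so it is Code H-1 (Toxic).
With pH 13.1 (≥ 12), the pool pH-down solution falls in Code H-2.
Code H-1 net quantity: (two 69 g packs = 138 g) + 138 g = 276 g.
That is within the Code H-1 road limit of 500 g.
Code H-2 quantity: 20 L.
20 L ≤ 25 L (road limit, Code H-2) — within limit.
The segregation rule (Code H-3 with Code H-4) does not apply to Code H-1 with Code H-2.
Every hazard code is within its road limit and no segregation rule is violated.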